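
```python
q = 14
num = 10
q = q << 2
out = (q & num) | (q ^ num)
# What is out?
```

Answer: 58

Derivation:
Trace (tracking out):
q = 14  # -> q = 14
num = 10  # -> num = 10
q = q << 2  # -> q = 56
out = q & num | q ^ num  # -> out = 58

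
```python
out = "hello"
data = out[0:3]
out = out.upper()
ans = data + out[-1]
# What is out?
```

Answer: 'HELLO'

Derivation:
Trace (tracking out):
out = 'hello'  # -> out = 'hello'
data = out[0:3]  # -> data = 'hel'
out = out.upper()  # -> out = 'HELLO'
ans = data + out[-1]  # -> ans = 'helO'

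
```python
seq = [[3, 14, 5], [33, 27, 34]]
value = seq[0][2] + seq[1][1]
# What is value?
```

Trace (tracking value):
seq = [[3, 14, 5], [33, 27, 34]]  # -> seq = [[3, 14, 5], [33, 27, 34]]
value = seq[0][2] + seq[1][1]  # -> value = 32

Answer: 32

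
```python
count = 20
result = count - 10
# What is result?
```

Answer: 10

Derivation:
Trace (tracking result):
count = 20  # -> count = 20
result = count - 10  # -> result = 10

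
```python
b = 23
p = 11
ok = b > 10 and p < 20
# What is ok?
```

Trace (tracking ok):
b = 23  # -> b = 23
p = 11  # -> p = 11
ok = b > 10 and p < 20  # -> ok = True

Answer: True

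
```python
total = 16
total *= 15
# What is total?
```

Answer: 240

Derivation:
Trace (tracking total):
total = 16  # -> total = 16
total *= 15  # -> total = 240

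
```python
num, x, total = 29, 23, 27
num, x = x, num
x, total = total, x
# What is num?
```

Trace (tracking num):
num, x, total = (29, 23, 27)  # -> num = 29, x = 23, total = 27
num, x = (x, num)  # -> num = 23, x = 29
x, total = (total, x)  # -> x = 27, total = 29

Answer: 23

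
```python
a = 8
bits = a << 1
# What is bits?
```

Answer: 16

Derivation:
Trace (tracking bits):
a = 8  # -> a = 8
bits = a << 1  # -> bits = 16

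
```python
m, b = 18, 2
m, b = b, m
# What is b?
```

Answer: 18

Derivation:
Trace (tracking b):
m, b = (18, 2)  # -> m = 18, b = 2
m, b = (b, m)  # -> m = 2, b = 18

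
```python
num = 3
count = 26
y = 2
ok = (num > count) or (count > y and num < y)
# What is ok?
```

Trace (tracking ok):
num = 3  # -> num = 3
count = 26  # -> count = 26
y = 2  # -> y = 2
ok = num > count or (count > y and num < y)  # -> ok = False

Answer: False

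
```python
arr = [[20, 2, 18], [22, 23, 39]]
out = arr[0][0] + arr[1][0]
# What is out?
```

Trace (tracking out):
arr = [[20, 2, 18], [22, 23, 39]]  # -> arr = [[20, 2, 18], [22, 23, 39]]
out = arr[0][0] + arr[1][0]  # -> out = 42

Answer: 42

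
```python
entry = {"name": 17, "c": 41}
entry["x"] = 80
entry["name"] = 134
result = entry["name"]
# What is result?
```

Trace (tracking result):
entry = {'name': 17, 'c': 41}  # -> entry = {'name': 17, 'c': 41}
entry['x'] = 80  # -> entry = {'name': 17, 'c': 41, 'x': 80}
entry['name'] = 134  # -> entry = {'name': 134, 'c': 41, 'x': 80}
result = entry['name']  # -> result = 134

Answer: 134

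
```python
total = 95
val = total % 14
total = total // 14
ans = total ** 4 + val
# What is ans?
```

Answer: 1307

Derivation:
Trace (tracking ans):
total = 95  # -> total = 95
val = total % 14  # -> val = 11
total = total // 14  # -> total = 6
ans = total ** 4 + val  # -> ans = 1307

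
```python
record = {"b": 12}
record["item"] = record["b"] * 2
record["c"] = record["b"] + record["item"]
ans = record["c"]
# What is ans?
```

Answer: 36

Derivation:
Trace (tracking ans):
record = {'b': 12}  # -> record = {'b': 12}
record['item'] = record['b'] * 2  # -> record = {'b': 12, 'item': 24}
record['c'] = record['b'] + record['item']  # -> record = {'b': 12, 'item': 24, 'c': 36}
ans = record['c']  # -> ans = 36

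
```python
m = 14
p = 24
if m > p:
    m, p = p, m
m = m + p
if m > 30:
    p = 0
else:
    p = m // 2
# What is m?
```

Trace (tracking m):
m = 14  # -> m = 14
p = 24  # -> p = 24
if m > p:  # condition is False
m = m + p  # -> m = 38
if m > 30:  # condition is True
    p = 0  # -> p = 0

Answer: 38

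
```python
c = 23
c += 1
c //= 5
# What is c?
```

Trace (tracking c):
c = 23  # -> c = 23
c += 1  # -> c = 24
c //= 5  # -> c = 4

Answer: 4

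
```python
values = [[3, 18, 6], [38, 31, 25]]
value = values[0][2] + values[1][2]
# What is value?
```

Trace (tracking value):
values = [[3, 18, 6], [38, 31, 25]]  # -> values = [[3, 18, 6], [38, 31, 25]]
value = values[0][2] + values[1][2]  # -> value = 31

Answer: 31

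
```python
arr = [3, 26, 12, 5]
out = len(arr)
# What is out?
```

Trace (tracking out):
arr = [3, 26, 12, 5]  # -> arr = [3, 26, 12, 5]
out = len(arr)  # -> out = 4

Answer: 4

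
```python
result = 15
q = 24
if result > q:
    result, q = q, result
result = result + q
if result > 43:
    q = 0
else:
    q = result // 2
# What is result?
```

Answer: 39

Derivation:
Trace (tracking result):
result = 15  # -> result = 15
q = 24  # -> q = 24
if result > q:  # condition is False
result = result + q  # -> result = 39
if result > 43:  # condition is False
else:
    q = result // 2  # -> q = 19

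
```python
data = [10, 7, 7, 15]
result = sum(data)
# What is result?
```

Answer: 39

Derivation:
Trace (tracking result):
data = [10, 7, 7, 15]  # -> data = [10, 7, 7, 15]
result = sum(data)  # -> result = 39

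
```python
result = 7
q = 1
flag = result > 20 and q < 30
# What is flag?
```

Trace (tracking flag):
result = 7  # -> result = 7
q = 1  # -> q = 1
flag = result > 20 and q < 30  # -> flag = False

Answer: False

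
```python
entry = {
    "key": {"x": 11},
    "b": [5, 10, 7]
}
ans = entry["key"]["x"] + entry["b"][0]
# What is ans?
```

Answer: 16

Derivation:
Trace (tracking ans):
entry = {'key': {'x': 11}, 'b': [5, 10, 7]}  # -> entry = {'key': {'x': 11}, 'b': [5, 10, 7]}
ans = entry['key']['x'] + entry['b'][0]  # -> ans = 16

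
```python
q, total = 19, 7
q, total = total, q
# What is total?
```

Trace (tracking total):
q, total = (19, 7)  # -> q = 19, total = 7
q, total = (total, q)  # -> q = 7, total = 19

Answer: 19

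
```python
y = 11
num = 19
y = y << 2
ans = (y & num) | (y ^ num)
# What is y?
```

Answer: 44

Derivation:
Trace (tracking y):
y = 11  # -> y = 11
num = 19  # -> num = 19
y = y << 2  # -> y = 44
ans = y & num | y ^ num  # -> ans = 63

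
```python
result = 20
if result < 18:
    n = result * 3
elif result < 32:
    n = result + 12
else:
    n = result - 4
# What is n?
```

Answer: 32

Derivation:
Trace (tracking n):
result = 20  # -> result = 20
if result < 18:  # condition is False
elif result < 32:  # condition is True
    n = result + 12  # -> n = 32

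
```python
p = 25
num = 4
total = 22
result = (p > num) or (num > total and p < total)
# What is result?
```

Trace (tracking result):
p = 25  # -> p = 25
num = 4  # -> num = 4
total = 22  # -> total = 22
result = p > num or (num > total and p < total)  # -> result = True

Answer: True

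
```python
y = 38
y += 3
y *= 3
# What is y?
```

Answer: 123

Derivation:
Trace (tracking y):
y = 38  # -> y = 38
y += 3  # -> y = 41
y *= 3  # -> y = 123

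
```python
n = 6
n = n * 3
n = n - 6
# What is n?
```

Answer: 12

Derivation:
Trace (tracking n):
n = 6  # -> n = 6
n = n * 3  # -> n = 18
n = n - 6  # -> n = 12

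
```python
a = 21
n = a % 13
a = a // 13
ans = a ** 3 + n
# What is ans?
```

Trace (tracking ans):
a = 21  # -> a = 21
n = a % 13  # -> n = 8
a = a // 13  # -> a = 1
ans = a ** 3 + n  # -> ans = 9

Answer: 9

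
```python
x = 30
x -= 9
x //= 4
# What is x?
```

Answer: 5

Derivation:
Trace (tracking x):
x = 30  # -> x = 30
x -= 9  # -> x = 21
x //= 4  # -> x = 5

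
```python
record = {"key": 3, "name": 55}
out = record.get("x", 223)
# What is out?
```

Answer: 223

Derivation:
Trace (tracking out):
record = {'key': 3, 'name': 55}  # -> record = {'key': 3, 'name': 55}
out = record.get('x', 223)  # -> out = 223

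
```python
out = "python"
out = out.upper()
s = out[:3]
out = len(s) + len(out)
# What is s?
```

Trace (tracking s):
out = 'python'  # -> out = 'python'
out = out.upper()  # -> out = 'PYTHON'
s = out[:3]  # -> s = 'PYT'
out = len(s) + len(out)  # -> out = 9

Answer: 'PYT'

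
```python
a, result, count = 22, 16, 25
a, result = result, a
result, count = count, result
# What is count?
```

Answer: 22

Derivation:
Trace (tracking count):
a, result, count = (22, 16, 25)  # -> a = 22, result = 16, count = 25
a, result = (result, a)  # -> a = 16, result = 22
result, count = (count, result)  # -> result = 25, count = 22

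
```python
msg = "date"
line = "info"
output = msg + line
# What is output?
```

Answer: 'dateinfo'

Derivation:
Trace (tracking output):
msg = 'date'  # -> msg = 'date'
line = 'info'  # -> line = 'info'
output = msg + line  # -> output = 'dateinfo'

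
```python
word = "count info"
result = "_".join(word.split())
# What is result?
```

Answer: 'count_info'

Derivation:
Trace (tracking result):
word = 'count info'  # -> word = 'count info'
result = '_'.join(word.split())  # -> result = 'count_info'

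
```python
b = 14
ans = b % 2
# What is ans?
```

Trace (tracking ans):
b = 14  # -> b = 14
ans = b % 2  # -> ans = 0

Answer: 0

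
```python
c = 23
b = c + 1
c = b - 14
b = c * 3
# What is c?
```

Trace (tracking c):
c = 23  # -> c = 23
b = c + 1  # -> b = 24
c = b - 14  # -> c = 10
b = c * 3  # -> b = 30

Answer: 10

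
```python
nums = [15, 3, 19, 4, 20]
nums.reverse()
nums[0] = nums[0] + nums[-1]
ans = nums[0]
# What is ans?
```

Trace (tracking ans):
nums = [15, 3, 19, 4, 20]  # -> nums = [15, 3, 19, 4, 20]
nums.reverse()  # -> nums = [20, 4, 19, 3, 15]
nums[0] = nums[0] + nums[-1]  # -> nums = [35, 4, 19, 3, 15]
ans = nums[0]  # -> ans = 35

Answer: 35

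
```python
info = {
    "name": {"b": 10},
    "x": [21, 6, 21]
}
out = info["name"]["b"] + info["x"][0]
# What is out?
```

Answer: 31

Derivation:
Trace (tracking out):
info = {'name': {'b': 10}, 'x': [21, 6, 21]}  # -> info = {'name': {'b': 10}, 'x': [21, 6, 21]}
out = info['name']['b'] + info['x'][0]  # -> out = 31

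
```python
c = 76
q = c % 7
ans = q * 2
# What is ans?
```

Trace (tracking ans):
c = 76  # -> c = 76
q = c % 7  # -> q = 6
ans = q * 2  # -> ans = 12

Answer: 12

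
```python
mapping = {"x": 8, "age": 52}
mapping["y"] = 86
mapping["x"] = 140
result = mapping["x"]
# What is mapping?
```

Trace (tracking mapping):
mapping = {'x': 8, 'age': 52}  # -> mapping = {'x': 8, 'age': 52}
mapping['y'] = 86  # -> mapping = {'x': 8, 'age': 52, 'y': 86}
mapping['x'] = 140  # -> mapping = {'x': 140, 'age': 52, 'y': 86}
result = mapping['x']  # -> result = 140

Answer: {'x': 140, 'age': 52, 'y': 86}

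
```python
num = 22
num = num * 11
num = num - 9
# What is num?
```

Trace (tracking num):
num = 22  # -> num = 22
num = num * 11  # -> num = 242
num = num - 9  # -> num = 233

Answer: 233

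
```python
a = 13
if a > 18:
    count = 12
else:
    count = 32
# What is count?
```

Trace (tracking count):
a = 13  # -> a = 13
if a > 18:  # condition is False
else:
    count = 32  # -> count = 32

Answer: 32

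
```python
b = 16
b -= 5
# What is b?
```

Answer: 11

Derivation:
Trace (tracking b):
b = 16  # -> b = 16
b -= 5  # -> b = 11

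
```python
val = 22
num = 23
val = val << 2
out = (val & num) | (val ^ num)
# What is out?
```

Trace (tracking out):
val = 22  # -> val = 22
num = 23  # -> num = 23
val = val << 2  # -> val = 88
out = val & num | val ^ num  # -> out = 95

Answer: 95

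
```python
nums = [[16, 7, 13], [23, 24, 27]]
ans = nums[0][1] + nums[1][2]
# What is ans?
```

Answer: 34

Derivation:
Trace (tracking ans):
nums = [[16, 7, 13], [23, 24, 27]]  # -> nums = [[16, 7, 13], [23, 24, 27]]
ans = nums[0][1] + nums[1][2]  # -> ans = 34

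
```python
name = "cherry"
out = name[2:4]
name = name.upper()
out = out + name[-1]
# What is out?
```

Trace (tracking out):
name = 'cherry'  # -> name = 'cherry'
out = name[2:4]  # -> out = 'er'
name = name.upper()  # -> name = 'CHERRY'
out = out + name[-1]  # -> out = 'erY'

Answer: 'erY'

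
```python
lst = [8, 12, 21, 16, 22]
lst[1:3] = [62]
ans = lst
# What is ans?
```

Answer: [8, 62, 16, 22]

Derivation:
Trace (tracking ans):
lst = [8, 12, 21, 16, 22]  # -> lst = [8, 12, 21, 16, 22]
lst[1:3] = [62]  # -> lst = [8, 62, 16, 22]
ans = lst  # -> ans = [8, 62, 16, 22]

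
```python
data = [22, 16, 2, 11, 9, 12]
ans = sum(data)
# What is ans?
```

Answer: 72

Derivation:
Trace (tracking ans):
data = [22, 16, 2, 11, 9, 12]  # -> data = [22, 16, 2, 11, 9, 12]
ans = sum(data)  # -> ans = 72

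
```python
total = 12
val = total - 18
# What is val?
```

Answer: -6

Derivation:
Trace (tracking val):
total = 12  # -> total = 12
val = total - 18  # -> val = -6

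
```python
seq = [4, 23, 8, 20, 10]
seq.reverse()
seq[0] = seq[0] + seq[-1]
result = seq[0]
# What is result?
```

Trace (tracking result):
seq = [4, 23, 8, 20, 10]  # -> seq = [4, 23, 8, 20, 10]
seq.reverse()  # -> seq = [10, 20, 8, 23, 4]
seq[0] = seq[0] + seq[-1]  # -> seq = [14, 20, 8, 23, 4]
result = seq[0]  # -> result = 14

Answer: 14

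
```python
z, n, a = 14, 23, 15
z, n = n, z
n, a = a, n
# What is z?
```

Answer: 23

Derivation:
Trace (tracking z):
z, n, a = (14, 23, 15)  # -> z = 14, n = 23, a = 15
z, n = (n, z)  # -> z = 23, n = 14
n, a = (a, n)  # -> n = 15, a = 14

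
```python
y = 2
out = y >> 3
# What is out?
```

Answer: 0

Derivation:
Trace (tracking out):
y = 2  # -> y = 2
out = y >> 3  # -> out = 0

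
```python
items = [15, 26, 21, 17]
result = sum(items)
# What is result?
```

Trace (tracking result):
items = [15, 26, 21, 17]  # -> items = [15, 26, 21, 17]
result = sum(items)  # -> result = 79

Answer: 79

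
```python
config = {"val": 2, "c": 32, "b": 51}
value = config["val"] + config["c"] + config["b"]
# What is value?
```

Trace (tracking value):
config = {'val': 2, 'c': 32, 'b': 51}  # -> config = {'val': 2, 'c': 32, 'b': 51}
value = config['val'] + config['c'] + config['b']  # -> value = 85

Answer: 85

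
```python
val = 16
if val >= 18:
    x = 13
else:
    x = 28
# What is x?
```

Trace (tracking x):
val = 16  # -> val = 16
if val >= 18:  # condition is False
else:
    x = 28  # -> x = 28

Answer: 28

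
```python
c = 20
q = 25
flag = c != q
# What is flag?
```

Trace (tracking flag):
c = 20  # -> c = 20
q = 25  # -> q = 25
flag = c != q  # -> flag = True

Answer: True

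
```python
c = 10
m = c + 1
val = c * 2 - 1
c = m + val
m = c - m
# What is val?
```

Trace (tracking val):
c = 10  # -> c = 10
m = c + 1  # -> m = 11
val = c * 2 - 1  # -> val = 19
c = m + val  # -> c = 30
m = c - m  # -> m = 19

Answer: 19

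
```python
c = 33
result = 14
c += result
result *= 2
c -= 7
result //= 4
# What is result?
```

Answer: 7

Derivation:
Trace (tracking result):
c = 33  # -> c = 33
result = 14  # -> result = 14
c += result  # -> c = 47
result *= 2  # -> result = 28
c -= 7  # -> c = 40
result //= 4  # -> result = 7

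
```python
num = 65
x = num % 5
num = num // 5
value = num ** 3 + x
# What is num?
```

Trace (tracking num):
num = 65  # -> num = 65
x = num % 5  # -> x = 0
num = num // 5  # -> num = 13
value = num ** 3 + x  # -> value = 2197

Answer: 13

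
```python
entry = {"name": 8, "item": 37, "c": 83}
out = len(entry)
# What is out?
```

Trace (tracking out):
entry = {'name': 8, 'item': 37, 'c': 83}  # -> entry = {'name': 8, 'item': 37, 'c': 83}
out = len(entry)  # -> out = 3

Answer: 3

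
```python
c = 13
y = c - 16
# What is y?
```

Answer: -3

Derivation:
Trace (tracking y):
c = 13  # -> c = 13
y = c - 16  # -> y = -3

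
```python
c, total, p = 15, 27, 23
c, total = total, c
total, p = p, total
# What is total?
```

Answer: 23

Derivation:
Trace (tracking total):
c, total, p = (15, 27, 23)  # -> c = 15, total = 27, p = 23
c, total = (total, c)  # -> c = 27, total = 15
total, p = (p, total)  # -> total = 23, p = 15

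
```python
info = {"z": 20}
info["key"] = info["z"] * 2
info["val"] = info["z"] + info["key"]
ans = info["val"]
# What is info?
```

Trace (tracking info):
info = {'z': 20}  # -> info = {'z': 20}
info['key'] = info['z'] * 2  # -> info = {'z': 20, 'key': 40}
info['val'] = info['z'] + info['key']  # -> info = {'z': 20, 'key': 40, 'val': 60}
ans = info['val']  # -> ans = 60

Answer: {'z': 20, 'key': 40, 'val': 60}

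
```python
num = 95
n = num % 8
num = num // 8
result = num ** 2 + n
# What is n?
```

Trace (tracking n):
num = 95  # -> num = 95
n = num % 8  # -> n = 7
num = num // 8  # -> num = 11
result = num ** 2 + n  # -> result = 128

Answer: 7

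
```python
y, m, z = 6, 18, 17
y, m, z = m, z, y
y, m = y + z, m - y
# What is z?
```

Trace (tracking z):
y, m, z = (6, 18, 17)  # -> y = 6, m = 18, z = 17
y, m, z = (m, z, y)  # -> y = 18, m = 17, z = 6
y, m = (y + z, m - y)  # -> y = 24, m = -1

Answer: 6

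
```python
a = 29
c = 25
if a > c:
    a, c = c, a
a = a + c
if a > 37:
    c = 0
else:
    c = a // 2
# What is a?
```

Answer: 54

Derivation:
Trace (tracking a):
a = 29  # -> a = 29
c = 25  # -> c = 25
if a > c:  # condition is True
    a, c = (c, a)  # -> a = 25, c = 29
a = a + c  # -> a = 54
if a > 37:  # condition is True
    c = 0  # -> c = 0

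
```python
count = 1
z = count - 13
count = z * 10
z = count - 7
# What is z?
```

Trace (tracking z):
count = 1  # -> count = 1
z = count - 13  # -> z = -12
count = z * 10  # -> count = -120
z = count - 7  # -> z = -127

Answer: -127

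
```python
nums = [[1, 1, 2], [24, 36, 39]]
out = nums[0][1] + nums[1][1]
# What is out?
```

Trace (tracking out):
nums = [[1, 1, 2], [24, 36, 39]]  # -> nums = [[1, 1, 2], [24, 36, 39]]
out = nums[0][1] + nums[1][1]  # -> out = 37

Answer: 37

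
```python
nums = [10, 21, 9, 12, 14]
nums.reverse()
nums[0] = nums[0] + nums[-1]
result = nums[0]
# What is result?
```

Trace (tracking result):
nums = [10, 21, 9, 12, 14]  # -> nums = [10, 21, 9, 12, 14]
nums.reverse()  # -> nums = [14, 12, 9, 21, 10]
nums[0] = nums[0] + nums[-1]  # -> nums = [24, 12, 9, 21, 10]
result = nums[0]  # -> result = 24

Answer: 24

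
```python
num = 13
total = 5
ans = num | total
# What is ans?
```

Answer: 13

Derivation:
Trace (tracking ans):
num = 13  # -> num = 13
total = 5  # -> total = 5
ans = num | total  # -> ans = 13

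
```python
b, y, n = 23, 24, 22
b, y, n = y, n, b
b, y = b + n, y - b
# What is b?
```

Trace (tracking b):
b, y, n = (23, 24, 22)  # -> b = 23, y = 24, n = 22
b, y, n = (y, n, b)  # -> b = 24, y = 22, n = 23
b, y = (b + n, y - b)  # -> b = 47, y = -2

Answer: 47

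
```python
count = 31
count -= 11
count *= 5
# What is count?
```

Answer: 100

Derivation:
Trace (tracking count):
count = 31  # -> count = 31
count -= 11  # -> count = 20
count *= 5  # -> count = 100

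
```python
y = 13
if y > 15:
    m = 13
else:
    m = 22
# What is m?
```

Trace (tracking m):
y = 13  # -> y = 13
if y > 15:  # condition is False
else:
    m = 22  # -> m = 22

Answer: 22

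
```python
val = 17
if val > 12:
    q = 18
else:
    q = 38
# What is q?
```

Trace (tracking q):
val = 17  # -> val = 17
if val > 12:  # condition is True
    q = 18  # -> q = 18

Answer: 18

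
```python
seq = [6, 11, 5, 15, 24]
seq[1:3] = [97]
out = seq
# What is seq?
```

Trace (tracking seq):
seq = [6, 11, 5, 15, 24]  # -> seq = [6, 11, 5, 15, 24]
seq[1:3] = [97]  # -> seq = [6, 97, 15, 24]
out = seq  # -> out = [6, 97, 15, 24]

Answer: [6, 97, 15, 24]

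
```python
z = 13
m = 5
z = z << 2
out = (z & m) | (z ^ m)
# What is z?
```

Trace (tracking z):
z = 13  # -> z = 13
m = 5  # -> m = 5
z = z << 2  # -> z = 52
out = z & m | z ^ m  # -> out = 53

Answer: 52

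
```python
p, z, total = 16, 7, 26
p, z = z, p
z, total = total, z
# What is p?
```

Answer: 7

Derivation:
Trace (tracking p):
p, z, total = (16, 7, 26)  # -> p = 16, z = 7, total = 26
p, z = (z, p)  # -> p = 7, z = 16
z, total = (total, z)  # -> z = 26, total = 16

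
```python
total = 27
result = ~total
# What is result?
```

Trace (tracking result):
total = 27  # -> total = 27
result = ~total  # -> result = -28

Answer: -28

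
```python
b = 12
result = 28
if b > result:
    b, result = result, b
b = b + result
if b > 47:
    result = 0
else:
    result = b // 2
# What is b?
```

Trace (tracking b):
b = 12  # -> b = 12
result = 28  # -> result = 28
if b > result:  # condition is False
b = b + result  # -> b = 40
if b > 47:  # condition is False
else:
    result = b // 2  # -> result = 20

Answer: 40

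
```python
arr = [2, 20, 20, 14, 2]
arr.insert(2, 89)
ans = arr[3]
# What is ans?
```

Trace (tracking ans):
arr = [2, 20, 20, 14, 2]  # -> arr = [2, 20, 20, 14, 2]
arr.insert(2, 89)  # -> arr = [2, 20, 89, 20, 14, 2]
ans = arr[3]  # -> ans = 20

Answer: 20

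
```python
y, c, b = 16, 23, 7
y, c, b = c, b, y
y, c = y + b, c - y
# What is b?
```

Answer: 16

Derivation:
Trace (tracking b):
y, c, b = (16, 23, 7)  # -> y = 16, c = 23, b = 7
y, c, b = (c, b, y)  # -> y = 23, c = 7, b = 16
y, c = (y + b, c - y)  # -> y = 39, c = -16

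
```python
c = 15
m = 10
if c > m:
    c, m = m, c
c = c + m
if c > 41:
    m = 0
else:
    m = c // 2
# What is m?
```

Answer: 12

Derivation:
Trace (tracking m):
c = 15  # -> c = 15
m = 10  # -> m = 10
if c > m:  # condition is True
    c, m = (m, c)  # -> c = 10, m = 15
c = c + m  # -> c = 25
if c > 41:  # condition is False
else:
    m = c // 2  # -> m = 12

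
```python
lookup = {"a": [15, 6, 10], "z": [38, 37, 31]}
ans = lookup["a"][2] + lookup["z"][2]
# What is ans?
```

Trace (tracking ans):
lookup = {'a': [15, 6, 10], 'z': [38, 37, 31]}  # -> lookup = {'a': [15, 6, 10], 'z': [38, 37, 31]}
ans = lookup['a'][2] + lookup['z'][2]  # -> ans = 41

Answer: 41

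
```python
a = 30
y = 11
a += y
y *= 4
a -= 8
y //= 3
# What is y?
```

Answer: 14

Derivation:
Trace (tracking y):
a = 30  # -> a = 30
y = 11  # -> y = 11
a += y  # -> a = 41
y *= 4  # -> y = 44
a -= 8  # -> a = 33
y //= 3  # -> y = 14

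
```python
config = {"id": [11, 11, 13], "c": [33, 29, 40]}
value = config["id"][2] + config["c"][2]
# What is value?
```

Trace (tracking value):
config = {'id': [11, 11, 13], 'c': [33, 29, 40]}  # -> config = {'id': [11, 11, 13], 'c': [33, 29, 40]}
value = config['id'][2] + config['c'][2]  # -> value = 53

Answer: 53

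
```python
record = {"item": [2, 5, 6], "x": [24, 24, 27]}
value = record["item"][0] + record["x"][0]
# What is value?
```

Answer: 26

Derivation:
Trace (tracking value):
record = {'item': [2, 5, 6], 'x': [24, 24, 27]}  # -> record = {'item': [2, 5, 6], 'x': [24, 24, 27]}
value = record['item'][0] + record['x'][0]  # -> value = 26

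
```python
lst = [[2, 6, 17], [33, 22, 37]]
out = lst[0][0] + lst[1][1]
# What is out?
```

Trace (tracking out):
lst = [[2, 6, 17], [33, 22, 37]]  # -> lst = [[2, 6, 17], [33, 22, 37]]
out = lst[0][0] + lst[1][1]  # -> out = 24

Answer: 24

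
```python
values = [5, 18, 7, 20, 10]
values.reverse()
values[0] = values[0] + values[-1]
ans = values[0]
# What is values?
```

Answer: [15, 20, 7, 18, 5]

Derivation:
Trace (tracking values):
values = [5, 18, 7, 20, 10]  # -> values = [5, 18, 7, 20, 10]
values.reverse()  # -> values = [10, 20, 7, 18, 5]
values[0] = values[0] + values[-1]  # -> values = [15, 20, 7, 18, 5]
ans = values[0]  # -> ans = 15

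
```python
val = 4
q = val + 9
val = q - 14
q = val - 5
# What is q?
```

Trace (tracking q):
val = 4  # -> val = 4
q = val + 9  # -> q = 13
val = q - 14  # -> val = -1
q = val - 5  # -> q = -6

Answer: -6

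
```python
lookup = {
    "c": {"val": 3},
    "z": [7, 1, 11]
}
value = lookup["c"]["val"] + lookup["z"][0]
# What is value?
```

Trace (tracking value):
lookup = {'c': {'val': 3}, 'z': [7, 1, 11]}  # -> lookup = {'c': {'val': 3}, 'z': [7, 1, 11]}
value = lookup['c']['val'] + lookup['z'][0]  # -> value = 10

Answer: 10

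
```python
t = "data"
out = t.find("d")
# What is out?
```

Trace (tracking out):
t = 'data'  # -> t = 'data'
out = t.find('d')  # -> out = 0

Answer: 0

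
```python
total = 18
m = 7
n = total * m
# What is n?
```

Answer: 126

Derivation:
Trace (tracking n):
total = 18  # -> total = 18
m = 7  # -> m = 7
n = total * m  # -> n = 126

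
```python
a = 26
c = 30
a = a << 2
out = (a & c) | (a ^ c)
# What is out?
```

Answer: 126

Derivation:
Trace (tracking out):
a = 26  # -> a = 26
c = 30  # -> c = 30
a = a << 2  # -> a = 104
out = a & c | a ^ c  # -> out = 126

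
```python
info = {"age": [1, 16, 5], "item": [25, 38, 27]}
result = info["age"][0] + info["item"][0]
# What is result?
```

Trace (tracking result):
info = {'age': [1, 16, 5], 'item': [25, 38, 27]}  # -> info = {'age': [1, 16, 5], 'item': [25, 38, 27]}
result = info['age'][0] + info['item'][0]  # -> result = 26

Answer: 26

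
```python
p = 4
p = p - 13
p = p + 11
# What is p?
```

Answer: 2

Derivation:
Trace (tracking p):
p = 4  # -> p = 4
p = p - 13  # -> p = -9
p = p + 11  # -> p = 2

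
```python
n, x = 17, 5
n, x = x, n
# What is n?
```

Trace (tracking n):
n, x = (17, 5)  # -> n = 17, x = 5
n, x = (x, n)  # -> n = 5, x = 17

Answer: 5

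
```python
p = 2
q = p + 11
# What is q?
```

Trace (tracking q):
p = 2  # -> p = 2
q = p + 11  # -> q = 13

Answer: 13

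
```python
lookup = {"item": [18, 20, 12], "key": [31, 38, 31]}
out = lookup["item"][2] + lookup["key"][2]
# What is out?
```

Answer: 43

Derivation:
Trace (tracking out):
lookup = {'item': [18, 20, 12], 'key': [31, 38, 31]}  # -> lookup = {'item': [18, 20, 12], 'key': [31, 38, 31]}
out = lookup['item'][2] + lookup['key'][2]  # -> out = 43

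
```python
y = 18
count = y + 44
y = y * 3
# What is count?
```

Trace (tracking count):
y = 18  # -> y = 18
count = y + 44  # -> count = 62
y = y * 3  # -> y = 54

Answer: 62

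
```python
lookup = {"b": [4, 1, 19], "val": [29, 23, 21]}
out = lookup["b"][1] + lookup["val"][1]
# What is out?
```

Answer: 24

Derivation:
Trace (tracking out):
lookup = {'b': [4, 1, 19], 'val': [29, 23, 21]}  # -> lookup = {'b': [4, 1, 19], 'val': [29, 23, 21]}
out = lookup['b'][1] + lookup['val'][1]  # -> out = 24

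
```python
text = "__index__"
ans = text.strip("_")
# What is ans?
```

Answer: 'index'

Derivation:
Trace (tracking ans):
text = '__index__'  # -> text = '__index__'
ans = text.strip('_')  # -> ans = 'index'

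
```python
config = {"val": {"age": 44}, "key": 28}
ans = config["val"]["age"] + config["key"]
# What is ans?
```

Trace (tracking ans):
config = {'val': {'age': 44}, 'key': 28}  # -> config = {'val': {'age': 44}, 'key': 28}
ans = config['val']['age'] + config['key']  # -> ans = 72

Answer: 72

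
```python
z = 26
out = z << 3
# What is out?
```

Trace (tracking out):
z = 26  # -> z = 26
out = z << 3  # -> out = 208

Answer: 208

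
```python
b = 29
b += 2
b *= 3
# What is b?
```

Answer: 93

Derivation:
Trace (tracking b):
b = 29  # -> b = 29
b += 2  # -> b = 31
b *= 3  # -> b = 93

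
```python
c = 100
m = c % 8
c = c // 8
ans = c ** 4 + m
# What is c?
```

Answer: 12

Derivation:
Trace (tracking c):
c = 100  # -> c = 100
m = c % 8  # -> m = 4
c = c // 8  # -> c = 12
ans = c ** 4 + m  # -> ans = 20740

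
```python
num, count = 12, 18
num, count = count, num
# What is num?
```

Trace (tracking num):
num, count = (12, 18)  # -> num = 12, count = 18
num, count = (count, num)  # -> num = 18, count = 12

Answer: 18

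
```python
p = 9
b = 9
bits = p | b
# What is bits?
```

Trace (tracking bits):
p = 9  # -> p = 9
b = 9  # -> b = 9
bits = p | b  # -> bits = 9

Answer: 9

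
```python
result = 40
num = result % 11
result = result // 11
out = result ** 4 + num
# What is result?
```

Trace (tracking result):
result = 40  # -> result = 40
num = result % 11  # -> num = 7
result = result // 11  # -> result = 3
out = result ** 4 + num  # -> out = 88

Answer: 3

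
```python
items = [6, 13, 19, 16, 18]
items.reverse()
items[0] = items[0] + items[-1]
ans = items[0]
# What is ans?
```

Trace (tracking ans):
items = [6, 13, 19, 16, 18]  # -> items = [6, 13, 19, 16, 18]
items.reverse()  # -> items = [18, 16, 19, 13, 6]
items[0] = items[0] + items[-1]  # -> items = [24, 16, 19, 13, 6]
ans = items[0]  # -> ans = 24

Answer: 24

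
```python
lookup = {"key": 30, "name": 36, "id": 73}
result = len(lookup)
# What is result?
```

Trace (tracking result):
lookup = {'key': 30, 'name': 36, 'id': 73}  # -> lookup = {'key': 30, 'name': 36, 'id': 73}
result = len(lookup)  # -> result = 3

Answer: 3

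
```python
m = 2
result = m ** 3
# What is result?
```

Answer: 8

Derivation:
Trace (tracking result):
m = 2  # -> m = 2
result = m ** 3  # -> result = 8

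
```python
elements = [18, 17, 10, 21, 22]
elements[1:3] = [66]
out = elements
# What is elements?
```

Answer: [18, 66, 21, 22]

Derivation:
Trace (tracking elements):
elements = [18, 17, 10, 21, 22]  # -> elements = [18, 17, 10, 21, 22]
elements[1:3] = [66]  # -> elements = [18, 66, 21, 22]
out = elements  # -> out = [18, 66, 21, 22]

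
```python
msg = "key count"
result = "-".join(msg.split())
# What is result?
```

Answer: 'key-count'

Derivation:
Trace (tracking result):
msg = 'key count'  # -> msg = 'key count'
result = '-'.join(msg.split())  # -> result = 'key-count'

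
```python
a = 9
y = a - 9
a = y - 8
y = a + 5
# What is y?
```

Answer: -3

Derivation:
Trace (tracking y):
a = 9  # -> a = 9
y = a - 9  # -> y = 0
a = y - 8  # -> a = -8
y = a + 5  # -> y = -3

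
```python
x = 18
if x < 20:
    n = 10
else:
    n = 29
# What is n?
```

Trace (tracking n):
x = 18  # -> x = 18
if x < 20:  # condition is True
    n = 10  # -> n = 10

Answer: 10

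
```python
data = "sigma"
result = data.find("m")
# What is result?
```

Answer: 3

Derivation:
Trace (tracking result):
data = 'sigma'  # -> data = 'sigma'
result = data.find('m')  # -> result = 3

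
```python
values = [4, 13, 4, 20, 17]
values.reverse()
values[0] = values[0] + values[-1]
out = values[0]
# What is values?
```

Answer: [21, 20, 4, 13, 4]

Derivation:
Trace (tracking values):
values = [4, 13, 4, 20, 17]  # -> values = [4, 13, 4, 20, 17]
values.reverse()  # -> values = [17, 20, 4, 13, 4]
values[0] = values[0] + values[-1]  # -> values = [21, 20, 4, 13, 4]
out = values[0]  # -> out = 21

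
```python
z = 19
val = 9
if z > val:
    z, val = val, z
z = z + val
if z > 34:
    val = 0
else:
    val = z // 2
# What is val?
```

Answer: 14

Derivation:
Trace (tracking val):
z = 19  # -> z = 19
val = 9  # -> val = 9
if z > val:  # condition is True
    z, val = (val, z)  # -> z = 9, val = 19
z = z + val  # -> z = 28
if z > 34:  # condition is False
else:
    val = z // 2  # -> val = 14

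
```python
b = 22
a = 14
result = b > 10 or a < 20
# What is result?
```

Answer: True

Derivation:
Trace (tracking result):
b = 22  # -> b = 22
a = 14  # -> a = 14
result = b > 10 or a < 20  # -> result = True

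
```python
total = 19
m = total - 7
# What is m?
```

Answer: 12

Derivation:
Trace (tracking m):
total = 19  # -> total = 19
m = total - 7  # -> m = 12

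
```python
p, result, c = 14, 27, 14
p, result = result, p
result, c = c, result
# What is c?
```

Trace (tracking c):
p, result, c = (14, 27, 14)  # -> p = 14, result = 27, c = 14
p, result = (result, p)  # -> p = 27, result = 14
result, c = (c, result)  # -> result = 14, c = 14

Answer: 14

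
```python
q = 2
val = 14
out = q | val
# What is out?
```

Answer: 14

Derivation:
Trace (tracking out):
q = 2  # -> q = 2
val = 14  # -> val = 14
out = q | val  # -> out = 14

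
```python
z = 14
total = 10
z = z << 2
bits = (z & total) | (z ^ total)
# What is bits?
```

Answer: 58

Derivation:
Trace (tracking bits):
z = 14  # -> z = 14
total = 10  # -> total = 10
z = z << 2  # -> z = 56
bits = z & total | z ^ total  # -> bits = 58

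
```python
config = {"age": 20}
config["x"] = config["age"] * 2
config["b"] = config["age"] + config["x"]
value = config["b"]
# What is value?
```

Trace (tracking value):
config = {'age': 20}  # -> config = {'age': 20}
config['x'] = config['age'] * 2  # -> config = {'age': 20, 'x': 40}
config['b'] = config['age'] + config['x']  # -> config = {'age': 20, 'x': 40, 'b': 60}
value = config['b']  # -> value = 60

Answer: 60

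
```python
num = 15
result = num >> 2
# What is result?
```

Trace (tracking result):
num = 15  # -> num = 15
result = num >> 2  # -> result = 3

Answer: 3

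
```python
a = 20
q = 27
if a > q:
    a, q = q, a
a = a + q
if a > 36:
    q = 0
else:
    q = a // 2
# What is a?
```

Answer: 47

Derivation:
Trace (tracking a):
a = 20  # -> a = 20
q = 27  # -> q = 27
if a > q:  # condition is False
a = a + q  # -> a = 47
if a > 36:  # condition is True
    q = 0  # -> q = 0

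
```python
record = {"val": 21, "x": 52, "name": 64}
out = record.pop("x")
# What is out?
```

Trace (tracking out):
record = {'val': 21, 'x': 52, 'name': 64}  # -> record = {'val': 21, 'x': 52, 'name': 64}
out = record.pop('x')  # -> out = 52

Answer: 52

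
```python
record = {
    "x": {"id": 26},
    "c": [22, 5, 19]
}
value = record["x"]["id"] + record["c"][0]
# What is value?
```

Trace (tracking value):
record = {'x': {'id': 26}, 'c': [22, 5, 19]}  # -> record = {'x': {'id': 26}, 'c': [22, 5, 19]}
value = record['x']['id'] + record['c'][0]  # -> value = 48

Answer: 48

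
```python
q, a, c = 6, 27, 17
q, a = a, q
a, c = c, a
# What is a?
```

Answer: 17

Derivation:
Trace (tracking a):
q, a, c = (6, 27, 17)  # -> q = 6, a = 27, c = 17
q, a = (a, q)  # -> q = 27, a = 6
a, c = (c, a)  # -> a = 17, c = 6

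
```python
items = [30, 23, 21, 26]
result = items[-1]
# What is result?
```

Answer: 26

Derivation:
Trace (tracking result):
items = [30, 23, 21, 26]  # -> items = [30, 23, 21, 26]
result = items[-1]  # -> result = 26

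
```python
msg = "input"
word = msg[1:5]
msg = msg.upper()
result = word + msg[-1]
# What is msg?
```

Trace (tracking msg):
msg = 'input'  # -> msg = 'input'
word = msg[1:5]  # -> word = 'nput'
msg = msg.upper()  # -> msg = 'INPUT'
result = word + msg[-1]  # -> result = 'nputT'

Answer: 'INPUT'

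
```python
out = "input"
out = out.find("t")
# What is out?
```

Trace (tracking out):
out = 'input'  # -> out = 'input'
out = out.find('t')  # -> out = 4

Answer: 4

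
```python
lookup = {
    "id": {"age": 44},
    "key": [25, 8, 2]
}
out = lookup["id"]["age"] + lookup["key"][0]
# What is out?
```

Trace (tracking out):
lookup = {'id': {'age': 44}, 'key': [25, 8, 2]}  # -> lookup = {'id': {'age': 44}, 'key': [25, 8, 2]}
out = lookup['id']['age'] + lookup['key'][0]  # -> out = 69

Answer: 69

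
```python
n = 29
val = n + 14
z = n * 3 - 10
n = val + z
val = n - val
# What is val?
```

Trace (tracking val):
n = 29  # -> n = 29
val = n + 14  # -> val = 43
z = n * 3 - 10  # -> z = 77
n = val + z  # -> n = 120
val = n - val  # -> val = 77

Answer: 77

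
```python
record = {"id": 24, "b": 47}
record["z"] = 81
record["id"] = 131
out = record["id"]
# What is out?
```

Trace (tracking out):
record = {'id': 24, 'b': 47}  # -> record = {'id': 24, 'b': 47}
record['z'] = 81  # -> record = {'id': 24, 'b': 47, 'z': 81}
record['id'] = 131  # -> record = {'id': 131, 'b': 47, 'z': 81}
out = record['id']  # -> out = 131

Answer: 131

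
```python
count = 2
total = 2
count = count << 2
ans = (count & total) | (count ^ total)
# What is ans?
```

Answer: 10

Derivation:
Trace (tracking ans):
count = 2  # -> count = 2
total = 2  # -> total = 2
count = count << 2  # -> count = 8
ans = count & total | count ^ total  # -> ans = 10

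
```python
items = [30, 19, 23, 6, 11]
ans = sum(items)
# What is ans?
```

Answer: 89

Derivation:
Trace (tracking ans):
items = [30, 19, 23, 6, 11]  # -> items = [30, 19, 23, 6, 11]
ans = sum(items)  # -> ans = 89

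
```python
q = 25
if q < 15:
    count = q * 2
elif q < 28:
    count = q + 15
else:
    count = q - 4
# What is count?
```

Trace (tracking count):
q = 25  # -> q = 25
if q < 15:  # condition is False
elif q < 28:  # condition is True
    count = q + 15  # -> count = 40

Answer: 40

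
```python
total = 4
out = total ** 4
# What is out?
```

Answer: 256

Derivation:
Trace (tracking out):
total = 4  # -> total = 4
out = total ** 4  # -> out = 256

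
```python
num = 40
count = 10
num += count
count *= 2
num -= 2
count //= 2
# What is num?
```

Answer: 48

Derivation:
Trace (tracking num):
num = 40  # -> num = 40
count = 10  # -> count = 10
num += count  # -> num = 50
count *= 2  # -> count = 20
num -= 2  # -> num = 48
count //= 2  # -> count = 10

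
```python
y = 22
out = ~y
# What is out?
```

Answer: -23

Derivation:
Trace (tracking out):
y = 22  # -> y = 22
out = ~y  # -> out = -23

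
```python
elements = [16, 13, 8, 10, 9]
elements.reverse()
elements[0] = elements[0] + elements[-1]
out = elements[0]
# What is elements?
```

Trace (tracking elements):
elements = [16, 13, 8, 10, 9]  # -> elements = [16, 13, 8, 10, 9]
elements.reverse()  # -> elements = [9, 10, 8, 13, 16]
elements[0] = elements[0] + elements[-1]  # -> elements = [25, 10, 8, 13, 16]
out = elements[0]  # -> out = 25

Answer: [25, 10, 8, 13, 16]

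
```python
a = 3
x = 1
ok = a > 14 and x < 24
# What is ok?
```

Trace (tracking ok):
a = 3  # -> a = 3
x = 1  # -> x = 1
ok = a > 14 and x < 24  # -> ok = False

Answer: False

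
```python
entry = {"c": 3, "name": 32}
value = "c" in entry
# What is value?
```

Trace (tracking value):
entry = {'c': 3, 'name': 32}  # -> entry = {'c': 3, 'name': 32}
value = 'c' in entry  # -> value = True

Answer: True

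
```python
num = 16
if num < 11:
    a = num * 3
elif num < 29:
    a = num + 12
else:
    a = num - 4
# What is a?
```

Trace (tracking a):
num = 16  # -> num = 16
if num < 11:  # condition is False
elif num < 29:  # condition is True
    a = num + 12  # -> a = 28

Answer: 28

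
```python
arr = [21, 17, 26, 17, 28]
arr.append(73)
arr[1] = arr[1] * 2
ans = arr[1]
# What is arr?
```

Answer: [21, 34, 26, 17, 28, 73]

Derivation:
Trace (tracking arr):
arr = [21, 17, 26, 17, 28]  # -> arr = [21, 17, 26, 17, 28]
arr.append(73)  # -> arr = [21, 17, 26, 17, 28, 73]
arr[1] = arr[1] * 2  # -> arr = [21, 34, 26, 17, 28, 73]
ans = arr[1]  # -> ans = 34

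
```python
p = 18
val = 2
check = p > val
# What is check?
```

Answer: True

Derivation:
Trace (tracking check):
p = 18  # -> p = 18
val = 2  # -> val = 2
check = p > val  # -> check = True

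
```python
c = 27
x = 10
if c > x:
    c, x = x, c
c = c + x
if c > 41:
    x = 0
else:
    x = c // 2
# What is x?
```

Answer: 18

Derivation:
Trace (tracking x):
c = 27  # -> c = 27
x = 10  # -> x = 10
if c > x:  # condition is True
    c, x = (x, c)  # -> c = 10, x = 27
c = c + x  # -> c = 37
if c > 41:  # condition is False
else:
    x = c // 2  # -> x = 18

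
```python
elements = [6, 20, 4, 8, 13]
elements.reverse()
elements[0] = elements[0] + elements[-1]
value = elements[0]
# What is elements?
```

Answer: [19, 8, 4, 20, 6]

Derivation:
Trace (tracking elements):
elements = [6, 20, 4, 8, 13]  # -> elements = [6, 20, 4, 8, 13]
elements.reverse()  # -> elements = [13, 8, 4, 20, 6]
elements[0] = elements[0] + elements[-1]  # -> elements = [19, 8, 4, 20, 6]
value = elements[0]  # -> value = 19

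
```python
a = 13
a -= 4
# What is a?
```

Trace (tracking a):
a = 13  # -> a = 13
a -= 4  # -> a = 9

Answer: 9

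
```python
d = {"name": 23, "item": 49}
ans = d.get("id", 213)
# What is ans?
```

Trace (tracking ans):
d = {'name': 23, 'item': 49}  # -> d = {'name': 23, 'item': 49}
ans = d.get('id', 213)  # -> ans = 213

Answer: 213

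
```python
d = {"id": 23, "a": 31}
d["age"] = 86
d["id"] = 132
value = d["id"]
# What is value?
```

Trace (tracking value):
d = {'id': 23, 'a': 31}  # -> d = {'id': 23, 'a': 31}
d['age'] = 86  # -> d = {'id': 23, 'a': 31, 'age': 86}
d['id'] = 132  # -> d = {'id': 132, 'a': 31, 'age': 86}
value = d['id']  # -> value = 132

Answer: 132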